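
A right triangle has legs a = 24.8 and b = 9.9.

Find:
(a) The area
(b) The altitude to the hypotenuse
(a) The legs are perpendicular, so Area = ½·a·b = ½·24.8·9.9 = ½·245.52 = 122.76
(b) Hypotenuse c = √(a² + b²) = √(615.04 + 98.01) = √713.05 ≈ 26.703
    Area = ½·c·h_c  ⇒  h_c = 2·Area/c = 245.52/26.703 ≈ 9.19447

Area = 122.76, h_c = 9.194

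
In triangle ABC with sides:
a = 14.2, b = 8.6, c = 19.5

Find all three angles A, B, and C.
Law of cosines for each angle (a² = 201.64, b² = 73.96, c² = 380.25):
cos(A) = (b² + c² − a²)/(2bc) = (73.96 + 380.25 − 201.64)/(2·8.6·19.5) = 252.57/335.4 ≈ 0.753041  ⇒  A ≈ 41.1455°
cos(B) = (a² + c² − b²)/(2ac) = (201.64 + 380.25 − 73.96)/(2·14.2·19.5) = 507.93/553.8 ≈ 0.917172  ⇒  B ≈ 23.4839°
cos(C) = (a² + b² − c²)/(2ab) = (201.64 + 73.96 − 380.25)/(2·14.2·8.6) = -104.65/244.24 ≈ -0.428472  ⇒  C ≈ 115.371°
Check: A + B + C ≈ 180°

A = 41.15°, B = 23.48°, C = 115.4°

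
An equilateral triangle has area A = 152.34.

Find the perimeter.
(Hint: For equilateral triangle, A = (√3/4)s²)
A = (√3/4)s²  ⇒  s² = 4A/√3 = 4·152.34/√3 = 609.36/1.73205 ≈ 351.814
s ≈ √351.814 ≈ 18.7567
Perimeter = 3s ≈ 3·18.7567 ≈ 56.2701

Perimeter = 56.27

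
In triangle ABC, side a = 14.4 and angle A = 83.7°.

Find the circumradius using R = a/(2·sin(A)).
R = a/(2·sin(A)) = 14.4/(2·sin(83.7°))
sin(83.7°) ≈ 0.993961
R ≈ 14.4/(2·0.993961) = 14.4/1.98792 ≈ 7.24375

R = 7.244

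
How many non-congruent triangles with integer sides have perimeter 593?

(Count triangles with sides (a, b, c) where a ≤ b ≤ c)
Let a ≤ b ≤ c with a + b + c = 593. The only binding inequality is a + b > c, i.e. 593 − c > c, so c < 593/2; and c ≥ 593/3 since c is the largest side.
So 198 ≤ c ≤ 296. For each c, b runs from ⌈(593 − c)/2⌉ up to c (then a = 593 − b − c satisfies 1 ≤ a ≤ b automatically), giving c − ⌈(593 − c)/2⌉ + 1 choices.
Summing over c: 1 + 3 + 4 + 6 + … + 147 + 148  (99 terms, c = 198, …, 296) = 7400
Check (closed form: nearest integer to p²/48 for even p, (p+3)²/48 for odd p): (593+3)²/48 = 596²/48 = 355216/48 ≈ 7400.33 → 7400

7400 triangles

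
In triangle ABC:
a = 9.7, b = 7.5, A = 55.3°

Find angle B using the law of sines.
a/sin(A) = b/sin(B)  ⇒  sin(B) = b·sin(A)/a = 7.5·sin(55.3°)/9.7
sin(55.3°) ≈ 0.822144
sin(B) ≈ 7.5·0.822144/9.7 ≈ 6.16608/9.7 ≈ 0.635678
B = arcsin(0.635678) ≈ 39.4703°
(Since b ≤ a we need B ≤ A, so the obtuse alternative 180° − 39.4703° ≈ 140.53° is rejected.)

B = 39.47°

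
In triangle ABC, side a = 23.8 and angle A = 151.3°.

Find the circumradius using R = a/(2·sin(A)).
R = a/(2·sin(A)) = 23.8/(2·sin(151.3°))
sin(151.3°) ≈ 0.480223
R ≈ 23.8/(2·0.480223) = 23.8/0.960447 ≈ 24.7801

R = 24.78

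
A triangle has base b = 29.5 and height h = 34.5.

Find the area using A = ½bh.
A = ½·b·h = ½·29.5·34.5 = ½·1017.75 = 508.875

Area = 508.875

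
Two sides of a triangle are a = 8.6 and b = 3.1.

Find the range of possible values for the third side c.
Triangle inequality: |a − b| < c < a + b
|a − b| = |8.6 − 3.1| = 5.5
a + b = 8.6 + 3.1 = 11.7

5.5 < c < 11.7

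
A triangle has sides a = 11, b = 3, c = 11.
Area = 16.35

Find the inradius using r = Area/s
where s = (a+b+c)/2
s = (11 + 3 + 11)/2 = 25/2 = 12.5
r = Area/s = 16.35/12.5 ≈ 1.308

r = 1.308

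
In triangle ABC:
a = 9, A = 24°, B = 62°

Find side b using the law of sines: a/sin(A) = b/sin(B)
a/sin(A) = b/sin(B)  ⇒  b = a·sin(B)/sin(A) = 9·sin(62°)/sin(24°)
sin(62°) ≈ 0.882948, sin(24°) ≈ 0.406737
b ≈ 9·0.882948/0.406737 ≈ 7.94653/0.406737 ≈ 19.5373

b = 19.54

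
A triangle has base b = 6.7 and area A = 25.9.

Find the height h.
A = ½·b·h  ⇒  h = 2A/b = 2·25.9/6.7 = 51.8/6.7 ≈ 7.73134

h = 7.731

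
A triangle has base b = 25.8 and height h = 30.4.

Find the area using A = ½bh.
A = ½·b·h = ½·25.8·30.4 = ½·784.32 = 392.16

Area = 392.16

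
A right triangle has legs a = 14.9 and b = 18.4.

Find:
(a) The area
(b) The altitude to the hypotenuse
(a) The legs are perpendicular, so Area = ½·a·b = ½·14.9·18.4 = ½·274.16 = 137.08
(b) Hypotenuse c = √(a² + b²) = √(222.01 + 338.56) = √560.57 ≈ 23.6764
    Area = ½·c·h_c  ⇒  h_c = 2·Area/c = 274.16/23.6764 ≈ 11.5795

Area = 137.08, h_c = 11.58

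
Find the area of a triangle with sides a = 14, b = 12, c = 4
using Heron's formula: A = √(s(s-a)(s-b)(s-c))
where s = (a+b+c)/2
s = (14 + 12 + 4)/2 = 30/2 = 15
s − a = 1, s − b = 3, s − c = 11
s(s−a)(s−b)(s−c) = 15·1·3·11 = 495
Area = √495 ≈ 22.2486

s = 15.0, Area = 22.25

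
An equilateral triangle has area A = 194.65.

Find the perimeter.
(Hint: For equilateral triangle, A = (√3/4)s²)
A = (√3/4)s²  ⇒  s² = 4A/√3 = 4·194.65/√3 = 778.6/1.73205 ≈ 449.525
s ≈ √449.525 ≈ 21.202
Perimeter = 3s ≈ 3·21.202 ≈ 63.606

Perimeter = 63.61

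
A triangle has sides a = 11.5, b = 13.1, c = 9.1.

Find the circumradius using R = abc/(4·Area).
First find the area with Heron's formula.
s = (11.5 + 13.1 + 9.1)/2 = 16.85
Area = √(s(s−a)(s−b)(s−c)) = √(16.85·5.35·3.75·7.75) ≈ √2619.91 ≈ 51.1851
abc = 11.5·13.1·9.1 = 1370.915
R = abc/(4·Area) ≈ 1370.915/(4·51.1851) = 1370.915/204.74 ≈ 6.69587

R = 6.696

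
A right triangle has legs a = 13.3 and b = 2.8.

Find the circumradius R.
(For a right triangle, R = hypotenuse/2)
Hypotenuse c = √(a² + b²) = √(176.89 + 7.84) = √184.73 ≈ 13.5915
R = c/2 ≈ 13.5915/2 ≈ 6.79577

R = 6.796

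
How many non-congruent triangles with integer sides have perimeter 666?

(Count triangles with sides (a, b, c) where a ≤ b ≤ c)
Let a ≤ b ≤ c with a + b + c = 666. The only binding inequality is a + b > c, i.e. 666 − c > c, so c < 666/2; and c ≥ 666/3 since c is the largest side.
So 222 ≤ c ≤ 332. For each c, b runs from ⌈(666 − c)/2⌉ up to c (then a = 666 − b − c satisfies 1 ≤ a ≤ b automatically), giving c − ⌈(666 − c)/2⌉ + 1 choices.
Summing over c: 1 + 2 + 4 + 5 + … + 164 + 166  (111 terms, c = 222, …, 332) = 9241
Check (closed form: nearest integer to p²/48 for even p, (p+3)²/48 for odd p): 666²/48 = 443556/48 ≈ 9240.75 → 9241

9241 triangles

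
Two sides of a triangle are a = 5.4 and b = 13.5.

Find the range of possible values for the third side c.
Triangle inequality: |a − b| < c < a + b
|a − b| = |5.4 − 13.5| = 8.1
a + b = 5.4 + 13.5 = 18.9

8.1 < c < 18.9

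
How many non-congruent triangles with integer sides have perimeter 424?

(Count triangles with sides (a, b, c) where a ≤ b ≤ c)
Let a ≤ b ≤ c with a + b + c = 424. The only binding inequality is a + b > c, i.e. 424 − c > c, so c < 424/2; and c ≥ 424/3 since c is the largest side.
So 142 ≤ c ≤ 211. For each c, b runs from ⌈(424 − c)/2⌉ up to c (then a = 424 − b − c satisfies 1 ≤ a ≤ b automatically), giving c − ⌈(424 − c)/2⌉ + 1 choices.
Summing over c: 2 + 3 + 5 + 6 + … + 104 + 105  (70 terms, c = 142, …, 211) = 3745
Check (closed form: nearest integer to p²/48 for even p, (p+3)²/48 for odd p): 424²/48 = 179776/48 ≈ 3745.33 → 3745

3745 triangles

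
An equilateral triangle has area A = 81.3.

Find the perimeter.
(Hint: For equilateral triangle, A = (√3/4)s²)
A = (√3/4)s²  ⇒  s² = 4A/√3 = 4·81.3/√3 = 325.2/1.73205 ≈ 187.754
s ≈ √187.754 ≈ 13.7023
Perimeter = 3s ≈ 3·13.7023 ≈ 41.107

Perimeter = 41.11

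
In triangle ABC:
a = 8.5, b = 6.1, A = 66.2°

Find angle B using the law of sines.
a/sin(A) = b/sin(B)  ⇒  sin(B) = b·sin(A)/a = 6.1·sin(66.2°)/8.5
sin(66.2°) ≈ 0.91496
sin(B) ≈ 6.1·0.91496/8.5 ≈ 5.58125/8.5 ≈ 0.656618
B = arcsin(0.656618) ≈ 41.0425°
(Since b ≤ a we need B ≤ A, so the obtuse alternative 180° − 41.0425° ≈ 138.958° is rejected.)

B = 41.04°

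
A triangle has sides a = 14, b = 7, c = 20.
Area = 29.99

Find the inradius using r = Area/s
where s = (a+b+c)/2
s = (14 + 7 + 20)/2 = 41/2 = 20.5
r = Area/s = 29.99/20.5 ≈ 1.46293

r = 1.463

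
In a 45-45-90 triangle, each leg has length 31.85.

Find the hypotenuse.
In a 45-45-90 triangle the sides are in ratio 1 : 1 : √2, so hypotenuse = leg·√2.
Hypotenuse = 31.85·√2 ≈ 31.85·1.41421 ≈ 45.0427

Hypotenuse = 31.85√2 = 45.04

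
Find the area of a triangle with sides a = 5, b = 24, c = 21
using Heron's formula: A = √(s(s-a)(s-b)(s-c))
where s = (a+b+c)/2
s = (5 + 24 + 21)/2 = 50/2 = 25
s − a = 20, s − b = 1, s − c = 4
s(s−a)(s−b)(s−c) = 25·20·1·4 = 2000
Area = √2000 ≈ 44.7214

s = 25.0, Area = 44.72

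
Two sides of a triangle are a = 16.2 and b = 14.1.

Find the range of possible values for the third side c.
Triangle inequality: |a − b| < c < a + b
|a − b| = |16.2 − 14.1| = 2.1
a + b = 16.2 + 14.1 = 30.3

2.1 < c < 30.3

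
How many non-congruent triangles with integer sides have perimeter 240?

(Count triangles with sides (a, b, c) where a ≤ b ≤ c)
Let a ≤ b ≤ c with a + b + c = 240. The only binding inequality is a + b > c, i.e. 240 − c > c, so c < 240/2; and c ≥ 240/3 since c is the largest side.
So 80 ≤ c ≤ 119. For each c, b runs from ⌈(240 − c)/2⌉ up to c (then a = 240 − b − c satisfies 1 ≤ a ≤ b automatically), giving c − ⌈(240 − c)/2⌉ + 1 choices.
Summing over c: 1 + 2 + 4 + 5 + … + 58 + 59  (40 terms, c = 80, …, 119) = 1200
Check (closed form: nearest integer to p²/48 for even p, (p+3)²/48 for odd p): 240²/48 = 57600/48 ≈ 1200.00 → 1200

1200 triangles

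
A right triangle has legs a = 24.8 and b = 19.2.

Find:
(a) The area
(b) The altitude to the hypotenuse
(a) The legs are perpendicular, so Area = ½·a·b = ½·24.8·19.2 = ½·476.16 = 238.08
(b) Hypotenuse c = √(a² + b²) = √(615.04 + 368.64) = √983.68 ≈ 31.3637
    Area = ½·c·h_c  ⇒  h_c = 2·Area/c = 476.16/31.3637 ≈ 15.1819

Area = 238.08, h_c = 15.18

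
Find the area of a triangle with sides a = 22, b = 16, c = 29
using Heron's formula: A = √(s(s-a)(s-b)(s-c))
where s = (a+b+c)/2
s = (22 + 16 + 29)/2 = 67/2 = 33.5
s − a = 11.5, s − b = 17.5, s − c = 4.5
s(s−a)(s−b)(s−c) = 33.5·11.5·17.5·4.5 = 30338.4375
Area = √30338.4375 ≈ 174.179

s = 33.5, Area = 174.2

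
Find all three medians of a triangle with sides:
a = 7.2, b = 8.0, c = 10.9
Median formula: m_a = ½√(2b² + 2c² − a²) (and cyclically). a² = 51.84, b² = 64, c² = 118.81.
m_a = ½√(2·64 + 2·118.81 − 51.84) = ½√313.78 ≈ ½·17.7138 ≈ 8.85692
m_b = ½√(2·51.84 + 2·118.81 − 64) = ½√277.3 ≈ ½·16.6523 ≈ 8.32616
m_c = ½√(2·51.84 + 2·64 − 118.81) = ½√112.87 ≈ ½·10.624 ≈ 5.31201

m_a = 8.857, m_b = 8.326, m_c = 5.312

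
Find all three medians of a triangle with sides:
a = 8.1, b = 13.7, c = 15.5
Median formula: m_a = ½√(2b² + 2c² − a²) (and cyclically). a² = 65.61, b² = 187.69, c² = 240.25.
m_a = ½√(2·187.69 + 2·240.25 − 65.61) = ½√790.27 ≈ ½·28.1117 ≈ 14.0559
m_b = ½√(2·65.61 + 2·240.25 − 187.69) = ½√424.03 ≈ ½·20.592 ≈ 10.296
m_c = ½√(2·65.61 + 2·187.69 − 240.25) = ½√266.35 ≈ ½·16.3202 ≈ 8.16012

m_a = 14.06, m_b = 10.3, m_c = 8.16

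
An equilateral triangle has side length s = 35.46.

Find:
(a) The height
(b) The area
(a) The height splits the triangle into two 30-60-90 halves: h = s·√3/2 = 35.46·1.73205/2 ≈ 61.4185/2 ≈ 30.7093
(b) Area = (√3/4)·s² = (√3/4)·35.46² = (√3/4)·1257.4116 ≈ 0.433013·1257.4116 ≈ 544.475

Height = 30.71, Area = 544.5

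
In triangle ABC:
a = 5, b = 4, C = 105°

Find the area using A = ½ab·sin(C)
A = ½·a·b·sin(C) = ½·5·4·sin(105°)
sin(105°) ≈ 0.965926
A ≈ ½·20·0.965926 = 10·0.965926 ≈ 9.65926

Area = 9.659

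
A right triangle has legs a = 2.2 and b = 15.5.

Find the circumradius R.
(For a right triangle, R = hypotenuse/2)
Hypotenuse c = √(a² + b²) = √(4.84 + 240.25) = √245.09 ≈ 15.6554
R = c/2 ≈ 15.6554/2 ≈ 7.82768

R = 7.828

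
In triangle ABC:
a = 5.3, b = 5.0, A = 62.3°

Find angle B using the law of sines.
a/sin(A) = b/sin(B)  ⇒  sin(B) = b·sin(A)/a = 5.0·sin(62.3°)/5.3
sin(62.3°) ≈ 0.885394
sin(B) ≈ 5.0·0.885394/5.3 ≈ 4.42697/5.3 ≈ 0.835277
B = arcsin(0.835277) ≈ 56.6447°
(Since b ≤ a we need B ≤ A, so the obtuse alternative 180° − 56.6447° ≈ 123.355° is rejected.)

B = 56.64°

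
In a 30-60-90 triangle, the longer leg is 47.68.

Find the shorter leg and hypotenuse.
In a 30-60-90 triangle the sides are in ratio 1 : √3 : 2, so short leg = long leg/√3 and hypotenuse = 2·(short leg).
Short leg = 47.68/√3 ≈ 47.68/1.73205 ≈ 27.5281
Hypotenuse = 2·27.5281 ≈ 55.0561

Short leg = 27.53, Hypotenuse = 55.06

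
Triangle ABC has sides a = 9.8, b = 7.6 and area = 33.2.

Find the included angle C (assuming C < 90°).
Area = ½·a·b·sin(C)  ⇒  sin(C) = 2·Area/(a·b) = 2·33.2/(9.8·7.6) = 66.4/74.48 ≈ 0.891515
C = arcsin(0.891515) ≈ 63.0642° (taking the acute solution since C < 90°)

C = 63.06°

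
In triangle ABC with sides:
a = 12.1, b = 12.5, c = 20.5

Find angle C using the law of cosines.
c² = a² + b² − 2ab·cos(C)  ⇒  cos(C) = (a² + b² − c²)/(2ab)
cos(C) = (12.1² + 12.5² − 20.5²)/(2·12.1·12.5) = (146.41 + 156.25 − 420.25)/302.5 = -117.59/302.5 ≈ -0.388727
C = arccos(-0.388727) ≈ 112.875°

C = 112.9°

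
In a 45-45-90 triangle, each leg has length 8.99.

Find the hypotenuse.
In a 45-45-90 triangle the sides are in ratio 1 : 1 : √2, so hypotenuse = leg·√2.
Hypotenuse = 8.99·√2 ≈ 8.99·1.41421 ≈ 12.7138

Hypotenuse = 8.99√2 = 12.71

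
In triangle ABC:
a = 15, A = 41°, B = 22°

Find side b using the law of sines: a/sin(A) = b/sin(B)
a/sin(A) = b/sin(B)  ⇒  b = a·sin(B)/sin(A) = 15·sin(22°)/sin(41°)
sin(22°) ≈ 0.374607, sin(41°) ≈ 0.656059
b ≈ 15·0.374607/0.656059 ≈ 5.6191/0.656059 ≈ 8.56493

b = 8.565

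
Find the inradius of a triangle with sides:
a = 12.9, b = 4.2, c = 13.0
r = Area/s where s is the semi-perimeter.
s = (12.9 + 4.2 + 13.0)/2 = 30.1/2 = 15.05
Area = √(s(s−a)(s−b)(s−c)) = √(15.05·2.15·10.85·2.05) ≈ √719.712 ≈ 26.8274
r ≈ 26.8274/15.05 ≈ 1.78255

r = 1.783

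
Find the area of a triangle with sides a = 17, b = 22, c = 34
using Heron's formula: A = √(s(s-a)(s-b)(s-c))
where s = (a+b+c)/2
s = (17 + 22 + 34)/2 = 73/2 = 36.5
s − a = 19.5, s − b = 14.5, s − c = 2.5
s(s−a)(s−b)(s−c) = 36.5·19.5·14.5·2.5 = 25800.9375
Area = √25800.9375 ≈ 160.627

s = 36.5, Area = 160.6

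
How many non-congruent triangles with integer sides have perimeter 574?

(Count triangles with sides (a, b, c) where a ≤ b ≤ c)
Let a ≤ b ≤ c with a + b + c = 574. The only binding inequality is a + b > c, i.e. 574 − c > c, so c < 574/2; and c ≥ 574/3 since c is the largest side.
So 192 ≤ c ≤ 286. For each c, b runs from ⌈(574 − c)/2⌉ up to c (then a = 574 − b − c satisfies 1 ≤ a ≤ b automatically), giving c − ⌈(574 − c)/2⌉ + 1 choices.
Summing over c: 2 + 3 + 5 + 6 + … + 141 + 143  (95 terms, c = 192, …, 286) = 6864
Check (closed form: nearest integer to p²/48 for even p, (p+3)²/48 for odd p): 574²/48 = 329476/48 ≈ 6864.08 → 6864

6864 triangles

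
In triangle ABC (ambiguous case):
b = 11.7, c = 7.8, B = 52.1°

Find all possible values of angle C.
b/sin(B) = c/sin(C)  ⇒  sin(C) = c·sin(B)/b = 7.8·sin(52.1°)/11.7
sin(52.1°) ≈ 0.789084
sin(C) ≈ 7.8·0.789084/11.7 ≈ 6.15486/11.7 ≈ 0.526056
Candidate 1: C₁ = arcsin(0.526056) ≈ 31.7394°  →  A = 180° − 52.1° − 31.7394° ≈ 96.1606° > 0, valid
Candidate 2: C₂ = 180° − C₁ ≈ 148.261°  →  A = 180° − 52.1° − 148.261° ≈ -20.3606° ≤ 0, not a valid triangle

C = 31.74° (one solution)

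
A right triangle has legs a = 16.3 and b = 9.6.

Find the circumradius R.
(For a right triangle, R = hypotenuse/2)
Hypotenuse c = √(a² + b²) = √(265.69 + 92.16) = √357.85 ≈ 18.9169
R = c/2 ≈ 18.9169/2 ≈ 9.45846

R = 9.458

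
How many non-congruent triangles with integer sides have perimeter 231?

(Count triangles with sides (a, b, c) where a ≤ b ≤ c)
Let a ≤ b ≤ c with a + b + c = 231. The only binding inequality is a + b > c, i.e. 231 − c > c, so c < 231/2; and c ≥ 231/3 since c is the largest side.
So 77 ≤ c ≤ 115. For each c, b runs from ⌈(231 − c)/2⌉ up to c (then a = 231 − b − c satisfies 1 ≤ a ≤ b automatically), giving c − ⌈(231 − c)/2⌉ + 1 choices.
Summing over c: 1 + 2 + 4 + 5 + … + 56 + 58  (39 terms, c = 77, …, 115) = 1141
Check (closed form: nearest integer to p²/48 for even p, (p+3)²/48 for odd p): (231+3)²/48 = 234²/48 = 54756/48 ≈ 1140.75 → 1141

1141 triangles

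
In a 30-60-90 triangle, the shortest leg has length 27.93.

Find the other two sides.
In a 30-60-90 triangle the sides are in ratio 1 : √3 : 2 (short leg : long leg : hypotenuse).
Long leg = 27.93·√3 ≈ 27.93·1.73205 ≈ 48.3762
Hypotenuse = 2·27.93 = 55.86

Long leg = 27.93√3 = 48.38, Hypotenuse = 55.86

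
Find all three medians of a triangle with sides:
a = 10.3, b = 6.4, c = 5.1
Median formula: m_a = ½√(2b² + 2c² − a²) (and cyclically). a² = 106.09, b² = 40.96, c² = 26.01.
m_a = ½√(2·40.96 + 2·26.01 − 106.09) = ½√27.85 ≈ ½·5.27731 ≈ 2.63865
m_b = ½√(2·106.09 + 2·26.01 − 40.96) = ½√223.24 ≈ ½·14.9412 ≈ 7.47061
m_c = ½√(2·106.09 + 2·40.96 − 26.01) = ½√268.09 ≈ ½·16.3735 ≈ 8.18673

m_a = 2.639, m_b = 7.471, m_c = 8.187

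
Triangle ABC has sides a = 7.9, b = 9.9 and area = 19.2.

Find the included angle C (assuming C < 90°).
Area = ½·a·b·sin(C)  ⇒  sin(C) = 2·Area/(a·b) = 2·19.2/(7.9·9.9) = 38.4/78.21 ≈ 0.490986
C = arcsin(0.490986) ≈ 29.4054° (taking the acute solution since C < 90°)

C = 29.41°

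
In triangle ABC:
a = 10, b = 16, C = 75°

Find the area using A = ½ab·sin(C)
A = ½·a·b·sin(C) = ½·10·16·sin(75°)
sin(75°) ≈ 0.965926
A ≈ ½·160·0.965926 = 80·0.965926 ≈ 77.2741

Area = 77.27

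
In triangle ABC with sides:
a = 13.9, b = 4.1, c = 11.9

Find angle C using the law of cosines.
c² = a² + b² − 2ab·cos(C)  ⇒  cos(C) = (a² + b² − c²)/(2ab)
cos(C) = (13.9² + 4.1² − 11.9²)/(2·13.9·4.1) = (193.21 + 16.81 − 141.61)/113.98 = 68.41/113.98 ≈ 0.600193
C = arccos(0.600193) ≈ 53.1163°

C = 53.12°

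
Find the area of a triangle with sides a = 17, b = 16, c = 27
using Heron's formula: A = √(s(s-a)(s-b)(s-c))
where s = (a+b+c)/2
s = (17 + 16 + 27)/2 = 60/2 = 30
s − a = 13, s − b = 14, s − c = 3
s(s−a)(s−b)(s−c) = 30·13·14·3 = 16380
Area = √16380 ≈ 127.984

s = 30.0, Area = 128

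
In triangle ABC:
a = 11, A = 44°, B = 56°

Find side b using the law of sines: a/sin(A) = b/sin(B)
a/sin(A) = b/sin(B)  ⇒  b = a·sin(B)/sin(A) = 11·sin(56°)/sin(44°)
sin(56°) ≈ 0.829038, sin(44°) ≈ 0.694658
b ≈ 11·0.829038/0.694658 ≈ 9.11941/0.694658 ≈ 13.1279

b = 13.13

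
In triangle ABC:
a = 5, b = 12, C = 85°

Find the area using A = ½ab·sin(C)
A = ½·a·b·sin(C) = ½·5·12·sin(85°)
sin(85°) ≈ 0.996195
A ≈ ½·60·0.996195 = 30·0.996195 ≈ 29.8858

Area = 29.89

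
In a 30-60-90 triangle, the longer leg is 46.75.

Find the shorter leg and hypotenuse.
In a 30-60-90 triangle the sides are in ratio 1 : √3 : 2, so short leg = long leg/√3 and hypotenuse = 2·(short leg).
Short leg = 46.75/√3 ≈ 46.75/1.73205 ≈ 26.9911
Hypotenuse = 2·26.9911 ≈ 53.9823

Short leg = 26.99, Hypotenuse = 53.98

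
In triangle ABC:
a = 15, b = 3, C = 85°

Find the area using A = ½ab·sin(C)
A = ½·a·b·sin(C) = ½·15·3·sin(85°)
sin(85°) ≈ 0.996195
A ≈ ½·45·0.996195 = 22.5·0.996195 ≈ 22.4144

Area = 22.41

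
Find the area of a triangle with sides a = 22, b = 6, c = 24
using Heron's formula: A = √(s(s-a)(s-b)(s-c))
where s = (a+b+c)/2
s = (22 + 6 + 24)/2 = 52/2 = 26
s − a = 4, s − b = 20, s − c = 2
s(s−a)(s−b)(s−c) = 26·4·20·2 = 4160
Area = √4160 ≈ 64.4981

s = 26.0, Area = 64.5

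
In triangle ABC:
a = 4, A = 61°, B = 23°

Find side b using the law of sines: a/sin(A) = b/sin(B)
a/sin(A) = b/sin(B)  ⇒  b = a·sin(B)/sin(A) = 4·sin(23°)/sin(61°)
sin(23°) ≈ 0.390731, sin(61°) ≈ 0.87462
b ≈ 4·0.390731/0.87462 ≈ 1.56292/0.87462 ≈ 1.78698

b = 1.787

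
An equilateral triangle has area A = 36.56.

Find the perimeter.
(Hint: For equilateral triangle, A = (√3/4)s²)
A = (√3/4)s²  ⇒  s² = 4A/√3 = 4·36.56/√3 = 146.24/1.73205 ≈ 84.4317
s ≈ √84.4317 ≈ 9.18867
Perimeter = 3s ≈ 3·9.18867 ≈ 27.566

Perimeter = 27.57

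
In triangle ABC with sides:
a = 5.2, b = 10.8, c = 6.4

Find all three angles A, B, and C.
Law of cosines for each angle (a² = 27.04, b² = 116.64, c² = 40.96):
cos(A) = (b² + c² − a²)/(2bc) = (116.64 + 40.96 − 27.04)/(2·10.8·6.4) = 130.56/138.24 ≈ 0.944444  ⇒  A ≈ 19.1881°
cos(B) = (a² + c² − b²)/(2ac) = (27.04 + 40.96 − 116.64)/(2·5.2·6.4) = -48.64/66.56 ≈ -0.730769  ⇒  B ≈ 136.951°
cos(C) = (a² + b² − c²)/(2ab) = (27.04 + 116.64 − 40.96)/(2·5.2·10.8) = 102.72/112.32 ≈ 0.91453  ⇒  C ≈ 23.8609°
Check: A + B + C ≈ 180°

A = 19.19°, B = 137°, C = 23.86°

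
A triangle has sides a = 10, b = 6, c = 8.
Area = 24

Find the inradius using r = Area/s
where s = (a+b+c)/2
s = (10 + 6 + 8)/2 = 24/2 = 12
r = Area/s = 24/12 ≈ 2

r = 2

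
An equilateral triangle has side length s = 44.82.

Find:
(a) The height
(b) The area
(a) The height splits the triangle into two 30-60-90 halves: h = s·√3/2 = 44.82·1.73205/2 ≈ 77.6305/2 ≈ 38.8153
(b) Area = (√3/4)·s² = (√3/4)·44.82² = (√3/4)·2008.8324 ≈ 0.433013·2008.8324 ≈ 869.85

Height = 38.82, Area = 869.8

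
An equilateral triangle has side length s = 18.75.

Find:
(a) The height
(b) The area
(a) The height splits the triangle into two 30-60-90 halves: h = s·√3/2 = 18.75·1.73205/2 ≈ 32.476/2 ≈ 16.238
(b) Area = (√3/4)·s² = (√3/4)·18.75² = (√3/4)·351.5625 ≈ 0.433013·351.5625 ≈ 152.231

Height = 16.24, Area = 152.2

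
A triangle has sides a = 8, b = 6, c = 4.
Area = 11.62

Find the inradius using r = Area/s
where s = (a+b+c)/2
s = (8 + 6 + 4)/2 = 18/2 = 9
r = Area/s = 11.62/9 ≈ 1.29111

r = 1.291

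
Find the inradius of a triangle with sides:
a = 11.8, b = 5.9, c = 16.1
r = Area/s where s is the semi-perimeter.
s = (11.8 + 5.9 + 16.1)/2 = 33.8/2 = 16.9
Area = √(s(s−a)(s−b)(s−c)) = √(16.9·5.1·11·0.8) ≈ √758.472 ≈ 27.5404
r ≈ 27.5404/16.9 ≈ 1.62961

r = 1.63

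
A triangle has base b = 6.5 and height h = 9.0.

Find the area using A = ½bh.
A = ½·b·h = ½·6.5·9.0 = ½·58.5 = 29.25

Area = 29.25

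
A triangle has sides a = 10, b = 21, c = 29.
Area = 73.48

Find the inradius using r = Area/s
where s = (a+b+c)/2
s = (10 + 21 + 29)/2 = 60/2 = 30
r = Area/s = 73.48/30 ≈ 2.44933

r = 2.449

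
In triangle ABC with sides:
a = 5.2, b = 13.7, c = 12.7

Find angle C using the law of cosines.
c² = a² + b² − 2ab·cos(C)  ⇒  cos(C) = (a² + b² − c²)/(2ab)
cos(C) = (5.2² + 13.7² − 12.7²)/(2·5.2·13.7) = (27.04 + 187.69 − 161.29)/142.48 = 53.44/142.48 ≈ 0.37507
C = arccos(0.37507) ≈ 67.9713°

C = 67.97°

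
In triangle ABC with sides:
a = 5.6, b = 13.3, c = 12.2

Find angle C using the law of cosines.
c² = a² + b² − 2ab·cos(C)  ⇒  cos(C) = (a² + b² − c²)/(2ab)
cos(C) = (5.6² + 13.3² − 12.2²)/(2·5.6·13.3) = (31.36 + 176.89 − 148.84)/148.96 = 59.41/148.96 ≈ 0.398832
C = arccos(0.398832) ≈ 66.4948°

C = 66.49°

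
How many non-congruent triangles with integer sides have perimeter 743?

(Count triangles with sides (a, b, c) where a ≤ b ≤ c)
Let a ≤ b ≤ c with a + b + c = 743. The only binding inequality is a + b > c, i.e. 743 − c > c, so c < 743/2; and c ≥ 743/3 since c is the largest side.
So 248 ≤ c ≤ 371. For each c, b runs from ⌈(743 − c)/2⌉ up to c (then a = 743 − b − c satisfies 1 ≤ a ≤ b automatically), giving c − ⌈(743 − c)/2⌉ + 1 choices.
Summing over c: 1 + 3 + 4 + 6 + … + 184 + 186  (124 terms, c = 248, …, 371) = 11594
Check (closed form: nearest integer to p²/48 for even p, (p+3)²/48 for odd p): (743+3)²/48 = 746²/48 = 556516/48 ≈ 11594.08 → 11594

11594 triangles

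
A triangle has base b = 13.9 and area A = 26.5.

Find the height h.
A = ½·b·h  ⇒  h = 2A/b = 2·26.5/13.9 = 53/13.9 ≈ 3.81295

h = 3.813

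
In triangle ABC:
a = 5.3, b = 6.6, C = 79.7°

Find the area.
Two sides and the included angle (SAS): A = ½·a·b·sin(C) = ½·5.3·6.6·sin(79.7°)
sin(79.7°) ≈ 0.983885
A ≈ ½·34.98·0.983885 = 17.49·0.983885 ≈ 17.2081

Area = 17.21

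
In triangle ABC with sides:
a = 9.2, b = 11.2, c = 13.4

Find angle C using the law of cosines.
c² = a² + b² − 2ab·cos(C)  ⇒  cos(C) = (a² + b² − c²)/(2ab)
cos(C) = (9.2² + 11.2² − 13.4²)/(2·9.2·11.2) = (84.64 + 125.44 − 179.56)/206.08 = 30.52/206.08 ≈ 0.148098
C = arccos(0.148098) ≈ 81.4833°

C = 81.48°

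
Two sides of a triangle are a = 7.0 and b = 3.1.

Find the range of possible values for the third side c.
Triangle inequality: |a − b| < c < a + b
|a − b| = |7.0 − 3.1| = 3.9
a + b = 7.0 + 3.1 = 10.1

3.9 < c < 10.1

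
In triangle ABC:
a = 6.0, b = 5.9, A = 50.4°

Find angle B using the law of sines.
a/sin(A) = b/sin(B)  ⇒  sin(B) = b·sin(A)/a = 5.9·sin(50.4°)/6.0
sin(50.4°) ≈ 0.770513
sin(B) ≈ 5.9·0.770513/6.0 ≈ 4.54603/6.0 ≈ 0.757671
B = arcsin(0.757671) ≈ 49.2593°
(Since b ≤ a we need B ≤ A, so the obtuse alternative 180° − 49.2593° ≈ 130.741° is rejected.)

B = 49.26°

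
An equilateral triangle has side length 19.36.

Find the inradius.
r = Area/s with s the semi-perimeter.
Area = (√3/4)·19.36² = (√3/4)·374.8096 ≈ 0.433013·374.8096 ≈ 162.297
s = 3·19.36/2 = 29.04
r ≈ 162.297/29.04 ≈ 5.58875
(Equivalently r = side/(2√3) = 19.36/3.4641 ≈ 5.58875.)

r = 5.589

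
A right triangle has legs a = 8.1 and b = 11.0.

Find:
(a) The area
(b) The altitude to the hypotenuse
(a) The legs are perpendicular, so Area = ½·a·b = ½·8.1·11.0 = ½·89.1 = 44.55
(b) Hypotenuse c = √(a² + b²) = √(65.61 + 121) = √186.61 ≈ 13.6605
    Area = ½·c·h_c  ⇒  h_c = 2·Area/c = 89.1/13.6605 ≈ 6.52244

Area = 44.55, h_c = 6.522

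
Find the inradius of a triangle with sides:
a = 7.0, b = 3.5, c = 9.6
r = Area/s where s is the semi-perimeter.
s = (7.0 + 3.5 + 9.6)/2 = 20.1/2 = 10.05
Area = √(s(s−a)(s−b)(s−c)) = √(10.05·3.05·6.55·0.45) ≈ √90.3482 ≈ 9.50517
r ≈ 9.50517/10.05 ≈ 0.945788

r = 0.9458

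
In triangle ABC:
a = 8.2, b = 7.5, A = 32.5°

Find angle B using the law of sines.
a/sin(A) = b/sin(B)  ⇒  sin(B) = b·sin(A)/a = 7.5·sin(32.5°)/8.2
sin(32.5°) ≈ 0.5373
sin(B) ≈ 7.5·0.5373/8.2 ≈ 4.02975/8.2 ≈ 0.491433
B = arcsin(0.491433) ≈ 29.4348°
(Since b ≤ a we need B ≤ A, so the obtuse alternative 180° − 29.4348° ≈ 150.565° is rejected.)

B = 29.43°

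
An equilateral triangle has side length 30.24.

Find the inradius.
r = Area/s with s the semi-perimeter.
Area = (√3/4)·30.24² = (√3/4)·914.4576 ≈ 0.433013·914.4576 ≈ 395.972
s = 3·30.24/2 = 45.36
r ≈ 395.972/45.36 ≈ 8.72954
(Equivalently r = side/(2√3) = 30.24/3.4641 ≈ 8.72954.)

r = 8.73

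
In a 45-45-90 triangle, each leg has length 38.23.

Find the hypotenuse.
In a 45-45-90 triangle the sides are in ratio 1 : 1 : √2, so hypotenuse = leg·√2.
Hypotenuse = 38.23·√2 ≈ 38.23·1.41421 ≈ 54.0654

Hypotenuse = 38.23√2 = 54.07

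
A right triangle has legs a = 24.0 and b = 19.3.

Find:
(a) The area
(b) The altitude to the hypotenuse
(a) The legs are perpendicular, so Area = ½·a·b = ½·24.0·19.3 = ½·463.2 = 231.6
(b) Hypotenuse c = √(a² + b²) = √(576 + 372.49) = √948.49 ≈ 30.7976
    Area = ½·c·h_c  ⇒  h_c = 2·Area/c = 463.2/30.7976 ≈ 15.0402

Area = 231.6, h_c = 15.04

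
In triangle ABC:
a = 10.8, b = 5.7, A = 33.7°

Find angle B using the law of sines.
a/sin(A) = b/sin(B)  ⇒  sin(B) = b·sin(A)/a = 5.7·sin(33.7°)/10.8
sin(33.7°) ≈ 0.554844
sin(B) ≈ 5.7·0.554844/10.8 ≈ 3.16261/10.8 ≈ 0.292835
B = arcsin(0.292835) ≈ 17.0277°
(Since b ≤ a we need B ≤ A, so the obtuse alternative 180° − 17.0277° ≈ 162.972° is rejected.)

B = 17.03°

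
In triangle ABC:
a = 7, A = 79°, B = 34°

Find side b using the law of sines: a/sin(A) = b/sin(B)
a/sin(A) = b/sin(B)  ⇒  b = a·sin(B)/sin(A) = 7·sin(34°)/sin(79°)
sin(34°) ≈ 0.559193, sin(79°) ≈ 0.981627
b ≈ 7·0.559193/0.981627 ≈ 3.91435/0.981627 ≈ 3.98761

b = 3.988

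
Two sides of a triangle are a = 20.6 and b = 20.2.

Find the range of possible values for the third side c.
Triangle inequality: |a − b| < c < a + b
|a − b| = |20.6 − 20.2| = 0.4
a + b = 20.6 + 20.2 = 40.8

0.4 < c < 40.8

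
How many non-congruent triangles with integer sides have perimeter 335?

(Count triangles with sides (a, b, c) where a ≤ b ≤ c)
Let a ≤ b ≤ c with a + b + c = 335. The only binding inequality is a + b > c, i.e. 335 − c > c, so c < 335/2; and c ≥ 335/3 since c is the largest side.
So 112 ≤ c ≤ 167. For each c, b runs from ⌈(335 − c)/2⌉ up to c (then a = 335 − b − c satisfies 1 ≤ a ≤ b automatically), giving c − ⌈(335 − c)/2⌉ + 1 choices.
Summing over c: 1 + 3 + 4 + 6 + … + 82 + 84  (56 terms, c = 112, …, 167) = 2380
Check (closed form: nearest integer to p²/48 for even p, (p+3)²/48 for odd p): (335+3)²/48 = 338²/48 = 114244/48 ≈ 2380.08 → 2380

2380 triangles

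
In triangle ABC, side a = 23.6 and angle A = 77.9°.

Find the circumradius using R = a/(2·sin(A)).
R = a/(2·sin(A)) = 23.6/(2·sin(77.9°))
sin(77.9°) ≈ 0.977783
R ≈ 23.6/(2·0.977783) = 23.6/1.95557 ≈ 12.0681

R = 12.07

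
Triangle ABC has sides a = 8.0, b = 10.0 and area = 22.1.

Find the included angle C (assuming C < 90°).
Area = ½·a·b·sin(C)  ⇒  sin(C) = 2·Area/(a·b) = 2·22.1/(8.0·10.0) = 44.2/80 ≈ 0.5525
C = arcsin(0.5525) ≈ 33.5387° (taking the acute solution since C < 90°)

C = 33.54°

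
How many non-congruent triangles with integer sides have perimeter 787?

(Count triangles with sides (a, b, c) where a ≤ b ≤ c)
Let a ≤ b ≤ c with a + b + c = 787. The only binding inequality is a + b > c, i.e. 787 − c > c, so c < 787/2; and c ≥ 787/3 since c is the largest side.
So 263 ≤ c ≤ 393. For each c, b runs from ⌈(787 − c)/2⌉ up to c (then a = 787 − b − c satisfies 1 ≤ a ≤ b automatically), giving c − ⌈(787 − c)/2⌉ + 1 choices.
Summing over c: 2 + 3 + 5 + 6 + … + 195 + 197  (131 terms, c = 263, …, 393) = 13002
Check (closed form: nearest integer to p²/48 for even p, (p+3)²/48 for odd p): (787+3)²/48 = 790²/48 = 624100/48 ≈ 13002.08 → 13002

13002 triangles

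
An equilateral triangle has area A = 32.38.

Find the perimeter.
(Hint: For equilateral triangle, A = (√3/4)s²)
A = (√3/4)s²  ⇒  s² = 4A/√3 = 4·32.38/√3 = 129.52/1.73205 ≈ 74.7784
s ≈ √74.7784 ≈ 8.64745
Perimeter = 3s ≈ 3·8.64745 ≈ 25.9424

Perimeter = 25.94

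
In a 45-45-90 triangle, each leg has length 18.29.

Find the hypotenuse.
In a 45-45-90 triangle the sides are in ratio 1 : 1 : √2, so hypotenuse = leg·√2.
Hypotenuse = 18.29·√2 ≈ 18.29·1.41421 ≈ 25.866

Hypotenuse = 18.29√2 = 25.87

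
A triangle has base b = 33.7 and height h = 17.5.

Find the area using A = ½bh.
A = ½·b·h = ½·33.7·17.5 = ½·589.75 = 294.875

Area = 294.875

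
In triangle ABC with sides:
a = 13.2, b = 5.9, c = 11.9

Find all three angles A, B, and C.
Law of cosines for each angle (a² = 174.24, b² = 34.81, c² = 141.61):
cos(A) = (b² + c² − a²)/(2bc) = (34.81 + 141.61 − 174.24)/(2·5.9·11.9) = 2.18/140.42 ≈ 0.0155249  ⇒  A ≈ 89.1105°
cos(B) = (a² + c² − b²)/(2ac) = (174.24 + 141.61 − 34.81)/(2·13.2·11.9) = 281.04/314.16 ≈ 0.894576  ⇒  B ≈ 26.546°
cos(C) = (a² + b² − c²)/(2ab) = (174.24 + 34.81 − 141.61)/(2·13.2·5.9) = 67.44/155.76 ≈ 0.432974  ⇒  C ≈ 64.3436°
Check: A + B + C ≈ 180°

A = 89.11°, B = 26.55°, C = 64.34°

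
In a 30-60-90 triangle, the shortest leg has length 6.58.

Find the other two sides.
In a 30-60-90 triangle the sides are in ratio 1 : √3 : 2 (short leg : long leg : hypotenuse).
Long leg = 6.58·√3 ≈ 6.58·1.73205 ≈ 11.3969
Hypotenuse = 2·6.58 = 13.16

Long leg = 6.58√3 = 11.4, Hypotenuse = 13.16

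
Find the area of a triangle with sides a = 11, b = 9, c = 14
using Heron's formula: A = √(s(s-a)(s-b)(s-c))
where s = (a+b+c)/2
s = (11 + 9 + 14)/2 = 34/2 = 17
s − a = 6, s − b = 8, s − c = 3
s(s−a)(s−b)(s−c) = 17·6·8·3 = 2448
Area = √2448 ≈ 49.4773

s = 17.0, Area = 49.48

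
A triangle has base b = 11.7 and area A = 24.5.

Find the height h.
A = ½·b·h  ⇒  h = 2A/b = 2·24.5/11.7 = 49/11.7 ≈ 4.18803

h = 4.188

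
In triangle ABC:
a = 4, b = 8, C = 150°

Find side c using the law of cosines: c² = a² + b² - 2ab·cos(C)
c² = 4² + 8² − 2·4·8·cos(150°)
cos(150°) ≈ -0.866025
c² ≈ 16 + 64 − 64·(-0.866025) ≈ 80 + 55.4256 ≈ 135.426
c ≈ √135.426 ≈ 11.6373

c = 11.64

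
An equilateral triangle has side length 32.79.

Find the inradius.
r = Area/s with s the semi-perimeter.
Area = (√3/4)·32.79² = (√3/4)·1075.1841 ≈ 0.433013·1075.1841 ≈ 465.568
s = 3·32.79/2 = 49.185
r ≈ 465.568/49.185 ≈ 9.46566
(Equivalently r = side/(2√3) = 32.79/3.4641 ≈ 9.46566.)

r = 9.466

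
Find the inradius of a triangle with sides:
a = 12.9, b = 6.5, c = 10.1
r = Area/s where s is the semi-perimeter.
s = (12.9 + 6.5 + 10.1)/2 = 29.5/2 = 14.75
Area = √(s(s−a)(s−b)(s−c)) = √(14.75·1.85·8.25·4.65) ≈ √1046.82 ≈ 32.3545
r ≈ 32.3545/14.75 ≈ 2.19353

r = 2.194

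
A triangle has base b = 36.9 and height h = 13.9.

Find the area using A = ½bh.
A = ½·b·h = ½·36.9·13.9 = ½·512.91 = 256.455

Area = 256.455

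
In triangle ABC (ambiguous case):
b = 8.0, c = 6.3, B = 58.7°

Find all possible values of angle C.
b/sin(B) = c/sin(C)  ⇒  sin(C) = c·sin(B)/b = 6.3·sin(58.7°)/8.0
sin(58.7°) ≈ 0.854459
sin(C) ≈ 6.3·0.854459/8.0 ≈ 5.38309/8.0 ≈ 0.672886
Candidate 1: C₁ = arcsin(0.672886) ≈ 42.2902°  →  A = 180° − 58.7° − 42.2902° ≈ 79.0098° > 0, valid
Candidate 2: C₂ = 180° − C₁ ≈ 137.71°  →  A = 180° − 58.7° − 137.71° ≈ -16.4098° ≤ 0, not a valid triangle

C = 42.29° (one solution)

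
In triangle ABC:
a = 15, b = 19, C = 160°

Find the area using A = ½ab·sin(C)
A = ½·a·b·sin(C) = ½·15·19·sin(160°)
sin(160°) ≈ 0.34202
A ≈ ½·285·0.34202 = 142.5·0.34202 ≈ 48.7379

Area = 48.74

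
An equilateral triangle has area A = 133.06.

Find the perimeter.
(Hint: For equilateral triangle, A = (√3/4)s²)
A = (√3/4)s²  ⇒  s² = 4A/√3 = 4·133.06/√3 = 532.24/1.73205 ≈ 307.289
s ≈ √307.289 ≈ 17.5297
Perimeter = 3s ≈ 3·17.5297 ≈ 52.589

Perimeter = 52.59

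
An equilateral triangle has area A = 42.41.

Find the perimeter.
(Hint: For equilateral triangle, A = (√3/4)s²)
A = (√3/4)s²  ⇒  s² = 4A/√3 = 4·42.41/√3 = 169.64/1.73205 ≈ 97.9417
s ≈ √97.9417 ≈ 9.89655
Perimeter = 3s ≈ 3·9.89655 ≈ 29.6896

Perimeter = 29.69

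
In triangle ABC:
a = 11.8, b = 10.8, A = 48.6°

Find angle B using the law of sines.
a/sin(A) = b/sin(B)  ⇒  sin(B) = b·sin(A)/a = 10.8·sin(48.6°)/11.8
sin(48.6°) ≈ 0.750111
sin(B) ≈ 10.8·0.750111/11.8 ≈ 8.1012/11.8 ≈ 0.686542
B = arcsin(0.686542) ≈ 43.357°
(Since b ≤ a we need B ≤ A, so the obtuse alternative 180° − 43.357° ≈ 136.643° is rejected.)

B = 43.36°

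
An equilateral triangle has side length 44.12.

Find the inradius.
r = Area/s with s the semi-perimeter.
Area = (√3/4)·44.12² = (√3/4)·1946.5744 ≈ 0.433013·1946.5744 ≈ 842.891
s = 3·44.12/2 = 66.18
r ≈ 842.891/66.18 ≈ 12.7363
(Equivalently r = side/(2√3) = 44.12/3.4641 ≈ 12.7363.)

r = 12.74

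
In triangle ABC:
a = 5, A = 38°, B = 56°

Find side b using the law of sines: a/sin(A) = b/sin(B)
a/sin(A) = b/sin(B)  ⇒  b = a·sin(B)/sin(A) = 5·sin(56°)/sin(38°)
sin(56°) ≈ 0.829038, sin(38°) ≈ 0.615661
b ≈ 5·0.829038/0.615661 ≈ 4.14519/0.615661 ≈ 6.7329

b = 6.733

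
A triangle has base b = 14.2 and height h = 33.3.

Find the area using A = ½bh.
A = ½·b·h = ½·14.2·33.3 = ½·472.86 = 236.43

Area = 236.43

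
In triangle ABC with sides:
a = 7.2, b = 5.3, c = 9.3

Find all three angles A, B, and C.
Law of cosines for each angle (a² = 51.84, b² = 28.09, c² = 86.49):
cos(A) = (b² + c² − a²)/(2bc) = (28.09 + 86.49 − 51.84)/(2·5.3·9.3) = 62.74/98.58 ≈ 0.636437  ⇒  A ≈ 50.4733°
cos(B) = (a² + c² − b²)/(2ac) = (51.84 + 86.49 − 28.09)/(2·7.2·9.3) = 110.24/133.92 ≈ 0.823178  ⇒  B ≈ 34.5958°
cos(C) = (a² + b² − c²)/(2ab) = (51.84 + 28.09 − 86.49)/(2·7.2·5.3) = -6.56/76.32 ≈ -0.0859539  ⇒  C ≈ 94.9309°
Check: A + B + C ≈ 180°

A = 50.47°, B = 34.6°, C = 94.93°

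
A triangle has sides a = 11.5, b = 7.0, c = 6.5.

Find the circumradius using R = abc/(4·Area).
First find the area with Heron's formula.
s = (11.5 + 7.0 + 6.5)/2 = 12.5
Area = √(s(s−a)(s−b)(s−c)) = √(12.5·1·5.5·6) ≈ √412.5 ≈ 20.3101
abc = 11.5·7.0·6.5 = 523.25
R = abc/(4·Area) ≈ 523.25/(4·20.3101) = 523.25/81.2404 ≈ 6.44076

R = 6.441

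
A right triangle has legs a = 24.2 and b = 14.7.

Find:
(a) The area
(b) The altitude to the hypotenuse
(a) The legs are perpendicular, so Area = ½·a·b = ½·24.2·14.7 = ½·355.74 = 177.87
(b) Hypotenuse c = √(a² + b²) = √(585.64 + 216.09) = √801.73 ≈ 28.3148
    Area = ½·c·h_c  ⇒  h_c = 2·Area/c = 355.74/28.3148 ≈ 12.5637

Area = 177.87, h_c = 12.56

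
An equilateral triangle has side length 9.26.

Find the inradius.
r = Area/s with s the semi-perimeter.
Area = (√3/4)·9.26² = (√3/4)·85.7476 ≈ 0.433013·85.7476 ≈ 37.1298
s = 3·9.26/2 = 13.89
r ≈ 37.1298/13.89 ≈ 2.67313
(Equivalently r = side/(2√3) = 9.26/3.4641 ≈ 2.67313.)

r = 2.673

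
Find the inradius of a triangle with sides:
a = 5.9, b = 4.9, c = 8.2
r = Area/s where s is the semi-perimeter.
s = (5.9 + 4.9 + 8.2)/2 = 19/2 = 9.5
Area = √(s(s−a)(s−b)(s−c)) = √(9.5·3.6·4.6·1.3) ≈ √204.516 ≈ 14.3009
r ≈ 14.3009/9.5 ≈ 1.50536

r = 1.505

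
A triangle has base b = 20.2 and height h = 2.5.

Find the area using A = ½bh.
A = ½·b·h = ½·20.2·2.5 = ½·50.5 = 25.25

Area = 25.25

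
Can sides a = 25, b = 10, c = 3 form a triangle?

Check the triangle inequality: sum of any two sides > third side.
a + b vs c: 25 + 10 = 35 > 3  ✓
a + c vs b: 25 + 3 = 28 > 10  ✓
b + c vs a: 10 + 3 = 13 ≤ 25  ✗

No: 10 + 3 = 13 is not > 25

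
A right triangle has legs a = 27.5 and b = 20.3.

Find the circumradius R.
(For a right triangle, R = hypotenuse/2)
Hypotenuse c = √(a² + b²) = √(756.25 + 412.09) = √1168.34 ≈ 34.181
R = c/2 ≈ 34.181/2 ≈ 17.0905

R = 17.09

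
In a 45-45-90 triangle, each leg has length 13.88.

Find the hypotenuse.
In a 45-45-90 triangle the sides are in ratio 1 : 1 : √2, so hypotenuse = leg·√2.
Hypotenuse = 13.88·√2 ≈ 13.88·1.41421 ≈ 19.6293

Hypotenuse = 13.88√2 = 19.63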